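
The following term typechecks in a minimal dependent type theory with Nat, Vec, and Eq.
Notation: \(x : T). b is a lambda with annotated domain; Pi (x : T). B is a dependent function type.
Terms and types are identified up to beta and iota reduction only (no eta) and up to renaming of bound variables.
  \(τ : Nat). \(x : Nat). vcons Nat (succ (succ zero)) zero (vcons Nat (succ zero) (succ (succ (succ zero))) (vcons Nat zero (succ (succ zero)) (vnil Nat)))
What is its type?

the term's type:
  Pi (τ : Nat). Pi (x : Nat). Vec Nat (succ (succ (succ zero)))


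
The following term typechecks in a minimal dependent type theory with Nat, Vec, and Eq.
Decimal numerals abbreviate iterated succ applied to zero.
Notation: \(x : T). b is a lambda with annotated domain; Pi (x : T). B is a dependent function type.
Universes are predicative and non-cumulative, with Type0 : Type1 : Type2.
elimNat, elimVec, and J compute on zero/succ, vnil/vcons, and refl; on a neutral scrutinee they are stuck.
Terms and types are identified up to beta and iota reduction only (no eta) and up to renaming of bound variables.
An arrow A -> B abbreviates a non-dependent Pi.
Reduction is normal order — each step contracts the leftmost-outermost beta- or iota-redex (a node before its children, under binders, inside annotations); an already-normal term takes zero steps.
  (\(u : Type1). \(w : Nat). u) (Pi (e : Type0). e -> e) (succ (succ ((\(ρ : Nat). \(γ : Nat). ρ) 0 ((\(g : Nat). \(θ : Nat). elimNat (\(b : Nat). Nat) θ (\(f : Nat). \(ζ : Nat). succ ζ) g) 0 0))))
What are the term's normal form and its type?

normal form:
  Pi (u : Type0). u -> u
type:
  Type1


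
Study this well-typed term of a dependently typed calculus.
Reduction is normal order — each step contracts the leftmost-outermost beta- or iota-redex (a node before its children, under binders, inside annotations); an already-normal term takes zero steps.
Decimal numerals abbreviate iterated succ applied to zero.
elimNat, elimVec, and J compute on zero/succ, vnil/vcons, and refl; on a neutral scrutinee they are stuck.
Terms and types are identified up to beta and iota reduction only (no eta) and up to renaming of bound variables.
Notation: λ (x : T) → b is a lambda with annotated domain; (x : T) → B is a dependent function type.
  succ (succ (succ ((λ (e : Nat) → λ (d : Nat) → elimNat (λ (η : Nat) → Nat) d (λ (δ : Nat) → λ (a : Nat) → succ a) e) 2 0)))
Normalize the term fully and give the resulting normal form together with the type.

reduced normal form:
  5
type:
  Nat
observation: the term reaches its normal form after 9 normal-order steps.


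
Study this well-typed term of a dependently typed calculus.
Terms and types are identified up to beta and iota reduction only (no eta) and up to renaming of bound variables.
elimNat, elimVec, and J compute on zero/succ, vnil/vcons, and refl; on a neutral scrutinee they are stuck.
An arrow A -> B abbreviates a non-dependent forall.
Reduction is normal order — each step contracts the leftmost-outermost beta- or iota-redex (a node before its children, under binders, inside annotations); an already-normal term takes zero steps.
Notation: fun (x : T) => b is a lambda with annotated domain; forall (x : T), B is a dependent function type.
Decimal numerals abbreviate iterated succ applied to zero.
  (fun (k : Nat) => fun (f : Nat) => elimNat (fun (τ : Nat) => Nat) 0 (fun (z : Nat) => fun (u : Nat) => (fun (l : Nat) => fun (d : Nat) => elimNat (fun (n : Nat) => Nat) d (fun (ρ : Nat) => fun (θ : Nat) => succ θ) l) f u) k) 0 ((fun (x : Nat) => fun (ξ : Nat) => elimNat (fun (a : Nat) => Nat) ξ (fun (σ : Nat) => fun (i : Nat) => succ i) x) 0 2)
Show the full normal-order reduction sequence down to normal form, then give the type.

reduction (normal order):
  (fun (k : Nat) => fun (f : Nat) => elimNat (fun (τ : Nat) => Nat) 0 (fun (z : Nat) => fun (u : Nat) => (fun (l : Nat) => fun (d : Nat) => elimNat (fun (n : Nat) => Nat) d (fun (ρ : Nat) => fun (θ : Nat) => succ θ) l) f u) k) 0 ((fun (x : Nat) => fun (ξ : Nat) => elimNat (fun (a : Nat) => Nat) ξ (fun (σ : Nat) => fun (i : Nat) => succ i) x) 0 2)
  ~> (fun (k : Nat) => elimNat (fun (f : Nat) => Nat) 0 (fun (τ : Nat) => fun (z : Nat) => (fun (u : Nat) => fun (l : Nat) => elimNat (fun (d : Nat) => Nat) l (fun (n : Nat) => fun (ρ : Nat) => succ ρ) u) k z) 0) ((fun (θ : Nat) => fun (x : Nat) => elimNat (fun (ξ : Nat) => Nat) x (fun (a : Nat) => fun (σ : Nat) => succ σ) θ) 0 2)
  ~> elimNat (fun (k : Nat) => Nat) 0 (fun (f : Nat) => fun (τ : Nat) => (fun (z : Nat) => fun (u : Nat) => elimNat (fun (l : Nat) => Nat) u (fun (d : Nat) => fun (n : Nat) => succ n) z) ((fun (ρ : Nat) => fun (θ : Nat) => elimNat (fun (x : Nat) => Nat) θ (fun (ξ : Nat) => fun (a : Nat) => succ a) ρ) 0 2) τ) 0
  ~> 0
the term's type:
  Nat


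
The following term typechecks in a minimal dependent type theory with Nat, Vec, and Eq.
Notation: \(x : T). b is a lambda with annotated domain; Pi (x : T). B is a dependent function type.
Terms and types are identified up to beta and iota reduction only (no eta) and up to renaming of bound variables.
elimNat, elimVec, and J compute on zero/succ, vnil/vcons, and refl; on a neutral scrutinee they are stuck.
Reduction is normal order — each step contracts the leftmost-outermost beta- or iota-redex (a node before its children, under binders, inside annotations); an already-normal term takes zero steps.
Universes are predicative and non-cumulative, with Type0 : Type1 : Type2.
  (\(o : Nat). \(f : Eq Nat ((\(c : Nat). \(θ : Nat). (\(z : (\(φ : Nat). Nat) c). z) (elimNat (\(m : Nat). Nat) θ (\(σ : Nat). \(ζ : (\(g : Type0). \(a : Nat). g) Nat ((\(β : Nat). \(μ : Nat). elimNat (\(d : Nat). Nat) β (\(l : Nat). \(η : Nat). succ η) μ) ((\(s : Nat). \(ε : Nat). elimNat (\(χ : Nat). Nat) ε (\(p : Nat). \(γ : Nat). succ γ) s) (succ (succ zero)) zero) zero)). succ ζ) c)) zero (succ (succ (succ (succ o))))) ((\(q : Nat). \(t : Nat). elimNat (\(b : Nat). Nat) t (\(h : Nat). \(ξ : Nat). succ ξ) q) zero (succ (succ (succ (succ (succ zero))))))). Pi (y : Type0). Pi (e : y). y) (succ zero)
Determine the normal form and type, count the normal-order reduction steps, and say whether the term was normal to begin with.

normal form:
  \(o : Eq Nat (succ (succ (succ (succ (succ zero))))) (succ (succ (succ (succ (succ zero)))))). Pi (f : Type0). Pi (c : f). f
inferred type:
  Pi (o : Eq Nat (succ (succ (succ (succ (succ zero))))) (succ (succ (succ (succ (succ zero)))))). Type1
steps to reach normal form (normal order): 8
started in normal form: no
first redex: a beta-redex


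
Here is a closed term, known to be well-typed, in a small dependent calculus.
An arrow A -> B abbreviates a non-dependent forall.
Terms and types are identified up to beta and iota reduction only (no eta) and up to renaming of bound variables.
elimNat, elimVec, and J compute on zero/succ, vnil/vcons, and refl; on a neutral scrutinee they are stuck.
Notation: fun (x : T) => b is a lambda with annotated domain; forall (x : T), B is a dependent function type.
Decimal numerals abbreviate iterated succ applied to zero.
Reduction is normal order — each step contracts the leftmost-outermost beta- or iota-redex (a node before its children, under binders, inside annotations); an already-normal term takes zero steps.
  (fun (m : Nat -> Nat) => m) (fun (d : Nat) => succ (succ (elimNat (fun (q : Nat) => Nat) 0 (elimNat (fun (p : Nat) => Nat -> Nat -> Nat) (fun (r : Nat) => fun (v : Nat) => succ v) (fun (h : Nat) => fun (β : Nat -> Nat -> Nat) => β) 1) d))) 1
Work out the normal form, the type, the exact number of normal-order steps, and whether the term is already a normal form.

reduced normal form:
  3
the term's type:
  Nat
steps to reach normal form (normal order): 10
already normal: no
first redex: a beta-redex


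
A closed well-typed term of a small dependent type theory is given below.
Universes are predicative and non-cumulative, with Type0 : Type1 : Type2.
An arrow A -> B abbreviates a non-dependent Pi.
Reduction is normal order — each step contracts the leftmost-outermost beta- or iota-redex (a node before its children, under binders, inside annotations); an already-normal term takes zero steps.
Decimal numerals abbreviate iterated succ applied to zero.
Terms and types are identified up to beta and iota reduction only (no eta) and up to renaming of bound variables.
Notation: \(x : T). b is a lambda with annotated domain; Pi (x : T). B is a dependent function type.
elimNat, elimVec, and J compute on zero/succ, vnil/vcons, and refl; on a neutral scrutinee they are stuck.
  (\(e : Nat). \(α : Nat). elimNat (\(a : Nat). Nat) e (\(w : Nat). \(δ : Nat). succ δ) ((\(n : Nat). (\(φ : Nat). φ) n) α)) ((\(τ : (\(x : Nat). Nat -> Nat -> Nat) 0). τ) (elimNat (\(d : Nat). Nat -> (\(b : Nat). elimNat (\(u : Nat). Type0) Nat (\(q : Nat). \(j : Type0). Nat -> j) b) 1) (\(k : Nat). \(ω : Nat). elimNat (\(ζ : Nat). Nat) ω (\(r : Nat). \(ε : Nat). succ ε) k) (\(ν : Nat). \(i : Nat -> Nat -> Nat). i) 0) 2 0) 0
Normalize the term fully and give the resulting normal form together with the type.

resulting normal form:
  2
inferred type:
  Nat


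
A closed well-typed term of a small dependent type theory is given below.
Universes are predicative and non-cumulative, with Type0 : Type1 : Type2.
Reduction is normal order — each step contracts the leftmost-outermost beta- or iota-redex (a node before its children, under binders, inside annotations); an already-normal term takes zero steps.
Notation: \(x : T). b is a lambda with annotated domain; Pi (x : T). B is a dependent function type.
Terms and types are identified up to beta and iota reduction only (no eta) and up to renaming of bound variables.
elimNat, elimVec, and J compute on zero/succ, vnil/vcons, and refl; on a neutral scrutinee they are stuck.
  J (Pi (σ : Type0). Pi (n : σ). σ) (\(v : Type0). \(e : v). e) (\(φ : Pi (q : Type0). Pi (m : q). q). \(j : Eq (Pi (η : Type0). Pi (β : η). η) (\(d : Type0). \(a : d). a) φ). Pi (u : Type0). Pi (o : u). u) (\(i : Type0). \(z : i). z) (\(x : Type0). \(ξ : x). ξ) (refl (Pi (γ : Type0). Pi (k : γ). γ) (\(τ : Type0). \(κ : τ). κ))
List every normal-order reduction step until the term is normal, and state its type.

normal-order reduction:
  J (Pi (σ : Type0). Pi (n : σ). σ) (\(v : Type0). \(e : v). e) (\(φ : Pi (q : Type0). Pi (m : q). q). \(j : Eq (Pi (η : Type0). Pi (β : η). η) (\(d : Type0). \(a : d). a) φ). Pi (u : Type0). Pi (o : u). u) (\(i : Type0). \(z : i). z) (\(x : Type0). \(ξ : x). ξ) (refl (Pi (γ : Type0). Pi (k : γ). γ) (\(τ : Type0). \(κ : τ). κ))
  ~> \(σ : Type0). \(n : σ). n
type:
  Pi (σ : Type0). Pi (n : σ). σ


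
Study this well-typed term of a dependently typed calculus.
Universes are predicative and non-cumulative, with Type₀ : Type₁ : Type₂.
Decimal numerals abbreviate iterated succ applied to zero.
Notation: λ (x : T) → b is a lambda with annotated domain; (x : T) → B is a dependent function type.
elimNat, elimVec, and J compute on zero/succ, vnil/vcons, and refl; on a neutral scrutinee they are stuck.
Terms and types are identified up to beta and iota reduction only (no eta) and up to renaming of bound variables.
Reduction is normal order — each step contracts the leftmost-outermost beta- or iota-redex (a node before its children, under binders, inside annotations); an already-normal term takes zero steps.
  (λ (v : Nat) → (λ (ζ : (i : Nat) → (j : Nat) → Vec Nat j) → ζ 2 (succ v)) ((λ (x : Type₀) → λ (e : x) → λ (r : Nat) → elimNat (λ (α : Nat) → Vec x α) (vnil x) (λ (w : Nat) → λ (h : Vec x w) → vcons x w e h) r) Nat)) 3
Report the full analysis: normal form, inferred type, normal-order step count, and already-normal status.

normal form:
  vcons Nat 3 2 (vcons Nat 2 2 (vcons Nat 1 2 (vcons Nat 0 2 (vnil Nat))))
inferred type:
  Vec Nat 4
normal-order step count: 18
started in normal form: no
first contracted redex: a beta-redex


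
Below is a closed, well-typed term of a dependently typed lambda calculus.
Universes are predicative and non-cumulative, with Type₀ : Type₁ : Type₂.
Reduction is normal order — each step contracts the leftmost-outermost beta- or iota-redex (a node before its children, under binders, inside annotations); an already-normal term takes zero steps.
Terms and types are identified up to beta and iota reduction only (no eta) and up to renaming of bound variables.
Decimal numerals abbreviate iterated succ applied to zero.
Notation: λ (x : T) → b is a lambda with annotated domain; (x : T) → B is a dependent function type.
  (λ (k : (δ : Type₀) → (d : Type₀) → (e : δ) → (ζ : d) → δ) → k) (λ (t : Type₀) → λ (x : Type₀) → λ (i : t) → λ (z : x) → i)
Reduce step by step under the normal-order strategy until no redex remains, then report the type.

normal-order reduction sequence:
  (λ (k : (δ : Type₀) → (d : Type₀) → (e : δ) → (ζ : d) → δ) → k) (λ (t : Type₀) → λ (x : Type₀) → λ (i : t) → λ (z : x) → i)
  ~> λ (k : Type₀) → λ (δ : Type₀) → λ (d : k) → λ (e : δ) → d
inferred type:
  (k : Type₀) → (δ : Type₀) → (d : k) → (e : δ) → k


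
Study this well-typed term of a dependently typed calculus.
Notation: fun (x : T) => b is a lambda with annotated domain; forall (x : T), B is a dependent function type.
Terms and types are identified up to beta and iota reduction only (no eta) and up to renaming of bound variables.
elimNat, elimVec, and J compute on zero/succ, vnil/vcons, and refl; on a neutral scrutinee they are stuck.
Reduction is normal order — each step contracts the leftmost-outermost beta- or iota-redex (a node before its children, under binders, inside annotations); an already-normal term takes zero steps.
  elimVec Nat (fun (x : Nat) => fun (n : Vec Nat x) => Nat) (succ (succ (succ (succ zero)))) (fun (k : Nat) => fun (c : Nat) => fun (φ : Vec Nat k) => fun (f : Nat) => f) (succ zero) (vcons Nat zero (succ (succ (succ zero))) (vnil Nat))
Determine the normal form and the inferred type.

reduced normal form:
  succ (succ (succ (succ zero)))
type:
  Nat


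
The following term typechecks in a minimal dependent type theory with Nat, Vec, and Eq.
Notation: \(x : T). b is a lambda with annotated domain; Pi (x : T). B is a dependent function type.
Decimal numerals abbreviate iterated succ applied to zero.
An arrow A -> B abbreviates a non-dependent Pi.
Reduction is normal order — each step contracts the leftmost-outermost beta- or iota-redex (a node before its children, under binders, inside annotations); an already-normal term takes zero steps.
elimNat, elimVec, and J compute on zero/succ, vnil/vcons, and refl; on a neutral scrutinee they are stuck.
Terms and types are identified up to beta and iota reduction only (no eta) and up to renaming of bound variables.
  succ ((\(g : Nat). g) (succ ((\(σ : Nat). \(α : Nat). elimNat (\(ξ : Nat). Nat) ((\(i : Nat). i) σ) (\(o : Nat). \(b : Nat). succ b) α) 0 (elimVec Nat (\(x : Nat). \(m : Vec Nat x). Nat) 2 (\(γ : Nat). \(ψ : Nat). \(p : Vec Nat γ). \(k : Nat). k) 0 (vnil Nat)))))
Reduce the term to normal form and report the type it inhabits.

normal form:
  4
type:
  Nat
observation: reduction starts at a beta-redex, and 12 normal-order steps reach the normal form.


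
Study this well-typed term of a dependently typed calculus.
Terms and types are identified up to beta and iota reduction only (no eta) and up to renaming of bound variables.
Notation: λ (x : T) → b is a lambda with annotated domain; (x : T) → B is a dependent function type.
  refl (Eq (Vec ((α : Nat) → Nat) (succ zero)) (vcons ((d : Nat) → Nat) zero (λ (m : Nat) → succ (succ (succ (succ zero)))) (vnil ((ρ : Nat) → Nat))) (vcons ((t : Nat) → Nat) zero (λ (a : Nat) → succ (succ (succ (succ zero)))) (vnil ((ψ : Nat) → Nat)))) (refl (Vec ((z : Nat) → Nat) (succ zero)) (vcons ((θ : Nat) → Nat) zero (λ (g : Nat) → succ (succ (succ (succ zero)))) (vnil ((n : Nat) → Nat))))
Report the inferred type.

type:
  Eq (Eq (Vec ((α : Nat) → Nat) (succ zero)) (vcons ((d : Nat) → Nat) zero (λ (m : Nat) → succ (succ (succ (succ zero)))) (vnil ((ρ : Nat) → Nat))) (vcons ((t : Nat) → Nat) zero (λ (a : Nat) → succ (succ (succ (succ zero)))) (vnil ((ψ : Nat) → Nat)))) (refl (Vec ((z : Nat) → Nat) (succ zero)) (vcons ((θ : Nat) → Nat) zero (λ (g : Nat) → succ (succ (succ (succ zero)))) (vnil ((n : Nat) → Nat)))) (refl (Vec ((μ : Nat) → Nat) (succ zero)) (vcons ((δ : Nat) → Nat) zero (λ (φ : Nat) → succ (succ (succ (succ zero)))) (vnil ((s : Nat) → Nat))))


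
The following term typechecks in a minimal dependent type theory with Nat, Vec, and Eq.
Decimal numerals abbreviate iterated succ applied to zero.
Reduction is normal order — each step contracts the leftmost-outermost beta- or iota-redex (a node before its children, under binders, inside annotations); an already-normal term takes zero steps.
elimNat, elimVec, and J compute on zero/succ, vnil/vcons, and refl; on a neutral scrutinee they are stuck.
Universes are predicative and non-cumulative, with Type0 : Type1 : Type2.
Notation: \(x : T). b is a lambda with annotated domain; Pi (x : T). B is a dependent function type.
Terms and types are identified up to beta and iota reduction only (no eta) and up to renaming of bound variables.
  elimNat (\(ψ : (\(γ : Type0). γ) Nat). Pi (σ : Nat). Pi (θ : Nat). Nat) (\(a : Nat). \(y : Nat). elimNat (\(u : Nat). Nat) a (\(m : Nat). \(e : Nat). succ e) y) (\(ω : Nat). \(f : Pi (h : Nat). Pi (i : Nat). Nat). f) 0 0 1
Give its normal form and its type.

reduced normal form:
  1
the term's type:
  Nat
observation: the term reaches its normal form after 7 normal-order steps.


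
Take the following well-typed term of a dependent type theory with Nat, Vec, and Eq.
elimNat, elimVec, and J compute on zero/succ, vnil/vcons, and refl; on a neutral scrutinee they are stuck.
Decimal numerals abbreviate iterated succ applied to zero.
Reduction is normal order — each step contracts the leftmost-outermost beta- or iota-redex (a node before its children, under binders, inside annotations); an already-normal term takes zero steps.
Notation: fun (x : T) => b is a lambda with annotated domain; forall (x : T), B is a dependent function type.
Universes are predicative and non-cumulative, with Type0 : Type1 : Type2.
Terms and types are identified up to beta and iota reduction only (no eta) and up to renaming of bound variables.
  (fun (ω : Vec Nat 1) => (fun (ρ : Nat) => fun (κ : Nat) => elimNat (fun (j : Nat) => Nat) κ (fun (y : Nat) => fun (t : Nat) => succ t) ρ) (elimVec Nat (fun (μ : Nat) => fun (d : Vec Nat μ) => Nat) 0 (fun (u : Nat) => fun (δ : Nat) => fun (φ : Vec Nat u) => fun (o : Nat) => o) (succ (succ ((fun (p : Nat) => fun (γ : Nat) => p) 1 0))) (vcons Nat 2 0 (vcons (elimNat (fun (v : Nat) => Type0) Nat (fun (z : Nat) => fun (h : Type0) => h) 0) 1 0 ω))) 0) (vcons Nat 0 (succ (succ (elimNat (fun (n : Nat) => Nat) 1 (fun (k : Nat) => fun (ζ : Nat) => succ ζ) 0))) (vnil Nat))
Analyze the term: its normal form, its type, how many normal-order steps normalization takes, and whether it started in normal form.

reduced normal form:
  0
inferred type:
  Nat
steps to reach normal form (normal order): 20
term was already normal: no
first redex: a beta-redex


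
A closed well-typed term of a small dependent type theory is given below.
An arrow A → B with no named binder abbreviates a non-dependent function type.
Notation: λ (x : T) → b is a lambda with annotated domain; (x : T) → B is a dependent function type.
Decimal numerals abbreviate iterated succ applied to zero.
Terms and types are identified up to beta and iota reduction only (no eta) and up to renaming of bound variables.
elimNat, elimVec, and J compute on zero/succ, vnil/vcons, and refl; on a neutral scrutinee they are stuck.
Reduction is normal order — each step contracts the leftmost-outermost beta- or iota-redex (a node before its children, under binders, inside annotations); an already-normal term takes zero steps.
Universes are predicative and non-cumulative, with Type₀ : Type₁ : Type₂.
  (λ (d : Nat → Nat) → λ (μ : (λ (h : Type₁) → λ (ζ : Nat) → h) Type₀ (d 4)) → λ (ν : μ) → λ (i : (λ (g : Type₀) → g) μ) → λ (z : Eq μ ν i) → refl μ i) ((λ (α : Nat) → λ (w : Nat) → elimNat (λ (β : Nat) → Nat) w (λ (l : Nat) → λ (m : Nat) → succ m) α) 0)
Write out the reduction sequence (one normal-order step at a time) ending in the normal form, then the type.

normal-order reduction sequence:
  (λ (d : Nat → Nat) → λ (μ : (λ (h : Type₁) → λ (ζ : Nat) → h) Type₀ (d 4)) → λ (ν : μ) → λ (i : (λ (g : Type₀) → g) μ) → λ (z : Eq μ ν i) → refl μ i) ((λ (α : Nat) → λ (w : Nat) → elimNat (λ (β : Nat) → Nat) w (λ (l : Nat) → λ (m : Nat) → succ m) α) 0)
  ~> λ (d : (λ (μ : Type₁) → λ (h : Nat) → μ) Type₀ ((λ (ζ : Nat) → λ (ν : Nat) → elimNat (λ (i : Nat) → Nat) ν (λ (g : Nat) → λ (z : Nat) → succ z) ζ) 0 4)) → λ (α : d) → λ (w : (λ (β : Type₀) → β) d) → λ (l : Eq d α w) → refl d w
  ~> λ (d : (λ (μ : Nat) → Type₀) ((λ (h : Nat) → λ (ζ : Nat) → elimNat (λ (ν : Nat) → Nat) ζ (λ (i : Nat) → λ (g : Nat) → succ g) h) 0 4)) → λ (z : d) → λ (α : (λ (w : Type₀) → w) d) → λ (β : Eq d z α) → refl d α
  ~> λ (d : Type₀) → λ (μ : d) → λ (h : (λ (ζ : Type₀) → ζ) d) → λ (ν : Eq d μ h) → refl d h
  ~> λ (d : Type₀) → λ (μ : d) → λ (h : d) → λ (ζ : Eq d μ h) → refl d h
the term's type:
  (d : Type₀) → (μ : d) → (h : d) → Eq d μ h → Eq d h h


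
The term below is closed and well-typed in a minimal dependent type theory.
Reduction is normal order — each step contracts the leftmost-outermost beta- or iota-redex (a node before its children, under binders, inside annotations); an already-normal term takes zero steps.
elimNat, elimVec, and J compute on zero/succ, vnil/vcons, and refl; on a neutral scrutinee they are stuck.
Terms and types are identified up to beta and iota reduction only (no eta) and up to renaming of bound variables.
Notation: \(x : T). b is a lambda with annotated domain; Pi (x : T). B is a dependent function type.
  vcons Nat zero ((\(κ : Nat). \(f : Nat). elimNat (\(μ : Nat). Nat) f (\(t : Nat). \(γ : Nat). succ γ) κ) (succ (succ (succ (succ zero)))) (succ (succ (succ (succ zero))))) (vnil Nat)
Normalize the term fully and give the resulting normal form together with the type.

normal form:
  vcons Nat zero (succ (succ (succ (succ (succ (succ (succ (succ zero)))))))) (vnil Nat)
type:
  Vec Nat (succ zero)
observation: the term reaches its normal form after 15 normal-order steps.


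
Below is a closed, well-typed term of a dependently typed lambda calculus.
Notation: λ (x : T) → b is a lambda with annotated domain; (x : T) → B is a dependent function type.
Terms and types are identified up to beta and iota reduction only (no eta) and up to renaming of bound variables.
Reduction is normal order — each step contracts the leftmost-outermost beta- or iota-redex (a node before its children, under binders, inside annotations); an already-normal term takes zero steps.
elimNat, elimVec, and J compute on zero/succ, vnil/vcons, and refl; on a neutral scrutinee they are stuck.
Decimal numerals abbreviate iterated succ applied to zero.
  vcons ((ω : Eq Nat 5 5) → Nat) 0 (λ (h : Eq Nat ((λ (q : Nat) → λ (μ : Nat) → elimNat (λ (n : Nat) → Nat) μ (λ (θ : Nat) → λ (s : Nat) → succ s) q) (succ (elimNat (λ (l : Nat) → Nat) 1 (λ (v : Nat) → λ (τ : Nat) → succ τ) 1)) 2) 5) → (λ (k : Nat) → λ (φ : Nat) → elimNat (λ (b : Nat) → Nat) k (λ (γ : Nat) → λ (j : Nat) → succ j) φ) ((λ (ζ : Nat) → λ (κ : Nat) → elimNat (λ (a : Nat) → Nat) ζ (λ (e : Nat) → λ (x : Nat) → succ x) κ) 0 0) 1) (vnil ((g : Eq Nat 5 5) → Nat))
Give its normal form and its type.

reduced normal form:
  vcons ((ω : Eq Nat 5 5) → Nat) 0 (λ (h : Eq Nat 5 5) → 1) (vnil ((q : Eq Nat 5 5) → Nat))
the term's type:
  Vec ((ω : Eq Nat 5 5) → Nat) 1
observation: the first redex contracted is a beta-redex; the normal form is reached in 25 normal-order steps.


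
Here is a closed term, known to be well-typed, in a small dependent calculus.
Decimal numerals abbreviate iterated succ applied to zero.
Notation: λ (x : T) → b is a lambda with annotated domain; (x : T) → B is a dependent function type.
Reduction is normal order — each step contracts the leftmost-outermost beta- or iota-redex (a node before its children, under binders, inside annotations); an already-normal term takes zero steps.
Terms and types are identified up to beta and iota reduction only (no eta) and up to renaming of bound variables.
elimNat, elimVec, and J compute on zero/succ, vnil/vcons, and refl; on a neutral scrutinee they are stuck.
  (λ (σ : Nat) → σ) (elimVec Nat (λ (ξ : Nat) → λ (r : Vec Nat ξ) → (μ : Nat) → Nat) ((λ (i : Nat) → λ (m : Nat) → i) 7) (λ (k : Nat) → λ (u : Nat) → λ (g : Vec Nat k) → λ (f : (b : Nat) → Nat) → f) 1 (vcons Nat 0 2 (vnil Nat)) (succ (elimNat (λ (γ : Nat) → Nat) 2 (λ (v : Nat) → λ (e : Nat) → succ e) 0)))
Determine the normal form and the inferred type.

reduced normal form:
  7
the term's type:
  Nat
observation: 9 normal-order steps normalize the term, beginning with a beta-redex.


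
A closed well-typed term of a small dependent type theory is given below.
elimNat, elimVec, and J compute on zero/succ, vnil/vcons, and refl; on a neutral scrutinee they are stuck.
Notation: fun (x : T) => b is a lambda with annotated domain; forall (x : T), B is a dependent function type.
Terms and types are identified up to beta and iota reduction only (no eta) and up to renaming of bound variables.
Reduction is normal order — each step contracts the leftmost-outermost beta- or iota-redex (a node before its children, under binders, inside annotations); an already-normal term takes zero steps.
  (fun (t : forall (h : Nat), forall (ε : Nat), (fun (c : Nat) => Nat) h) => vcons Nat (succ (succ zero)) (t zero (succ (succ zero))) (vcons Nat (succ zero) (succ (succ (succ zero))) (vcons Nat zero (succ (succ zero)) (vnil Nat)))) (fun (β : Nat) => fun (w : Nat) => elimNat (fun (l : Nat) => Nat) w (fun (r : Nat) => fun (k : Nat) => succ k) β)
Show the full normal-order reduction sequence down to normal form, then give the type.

reduction (normal order):
  (fun (t : forall (h : Nat), forall (ε : Nat), (fun (c : Nat) => Nat) h) => vcons Nat (succ (succ zero)) (t zero (succ (succ zero))) (vcons Nat (succ zero) (succ (succ (succ zero))) (vcons Nat zero (succ (succ zero)) (vnil Nat)))) (fun (β : Nat) => fun (w : Nat) => elimNat (fun (l : Nat) => Nat) w (fun (r : Nat) => fun (k : Nat) => succ k) β)
  ~> vcons Nat (succ (succ zero)) ((fun (t : Nat) => fun (h : Nat) => elimNat (fun (ε : Nat) => Nat) h (fun (c : Nat) => fun (β : Nat) => succ β) t) zero (succ (succ zero))) (vcons Nat (succ zero) (succ (succ (succ zero))) (vcons Nat zero (succ (succ zero)) (vnil Nat)))
  ~> vcons Nat (succ (succ zero)) ((fun (t : Nat) => elimNat (fun (h : Nat) => Nat) t (fun (ε : Nat) => fun (c : Nat) => succ c) zero) (succ (succ zero))) (vcons Nat (succ zero) (succ (succ (succ zero))) (vcons Nat zero (succ (succ zero)) (vnil Nat)))
  ~> vcons Nat (succ (succ zero)) (elimNat (fun (t : Nat) => Nat) (succ (succ zero)) (fun (h : Nat) => fun (ε : Nat) => succ ε) zero) (vcons Nat (succ zero) (succ (succ (succ zero))) (vcons Nat zero (succ (succ zero)) (vnil Nat)))
  ~> vcons Nat (succ (succ zero)) (succ (succ zero)) (vcons Nat (succ zero) (succ (succ (succ zero))) (vcons Nat zero (succ (succ zero)) (vnil Nat)))
inferred type:
  Vec Nat (succ (succ (succ zero)))


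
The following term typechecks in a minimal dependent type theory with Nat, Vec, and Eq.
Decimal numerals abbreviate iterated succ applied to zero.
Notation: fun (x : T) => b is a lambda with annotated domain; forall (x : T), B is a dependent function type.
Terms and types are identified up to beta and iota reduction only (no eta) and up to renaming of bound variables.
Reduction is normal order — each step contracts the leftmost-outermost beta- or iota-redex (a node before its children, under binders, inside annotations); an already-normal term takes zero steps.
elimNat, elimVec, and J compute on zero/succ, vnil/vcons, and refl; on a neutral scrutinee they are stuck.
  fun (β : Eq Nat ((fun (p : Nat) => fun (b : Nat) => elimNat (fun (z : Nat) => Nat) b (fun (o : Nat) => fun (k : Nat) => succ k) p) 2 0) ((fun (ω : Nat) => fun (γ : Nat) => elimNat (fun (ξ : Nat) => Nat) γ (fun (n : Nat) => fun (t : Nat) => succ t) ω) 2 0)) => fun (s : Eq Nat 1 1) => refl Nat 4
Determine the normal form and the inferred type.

normal form:
  fun (β : Eq Nat 2 2) => fun (p : Eq Nat 1 1) => refl Nat 4
type:
  forall (β : Eq Nat 2 2), forall (p : Eq Nat 1 1), Eq Nat 4 4


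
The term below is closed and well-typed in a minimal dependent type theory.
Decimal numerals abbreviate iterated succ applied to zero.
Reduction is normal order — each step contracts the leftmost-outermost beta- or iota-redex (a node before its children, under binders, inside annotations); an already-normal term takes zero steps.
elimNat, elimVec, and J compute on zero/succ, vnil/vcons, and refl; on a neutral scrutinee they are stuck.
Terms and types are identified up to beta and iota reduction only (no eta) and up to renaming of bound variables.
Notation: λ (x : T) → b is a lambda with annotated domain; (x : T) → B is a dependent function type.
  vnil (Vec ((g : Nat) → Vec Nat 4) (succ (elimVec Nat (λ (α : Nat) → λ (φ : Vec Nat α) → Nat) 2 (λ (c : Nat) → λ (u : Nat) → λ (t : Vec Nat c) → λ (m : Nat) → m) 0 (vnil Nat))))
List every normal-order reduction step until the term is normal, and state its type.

reduction (normal order):
  vnil (Vec ((g : Nat) → Vec Nat 4) (succ (elimVec Nat (λ (α : Nat) → λ (φ : Vec Nat α) → Nat) 2 (λ (c : Nat) → λ (u : Nat) → λ (t : Vec Nat c) → λ (m : Nat) → m) 0 (vnil Nat))))
  ~> vnil (Vec ((g : Nat) → Vec Nat 4) 3)
inferred type:
  Vec (Vec ((g : Nat) → Vec Nat 4) 3) 0


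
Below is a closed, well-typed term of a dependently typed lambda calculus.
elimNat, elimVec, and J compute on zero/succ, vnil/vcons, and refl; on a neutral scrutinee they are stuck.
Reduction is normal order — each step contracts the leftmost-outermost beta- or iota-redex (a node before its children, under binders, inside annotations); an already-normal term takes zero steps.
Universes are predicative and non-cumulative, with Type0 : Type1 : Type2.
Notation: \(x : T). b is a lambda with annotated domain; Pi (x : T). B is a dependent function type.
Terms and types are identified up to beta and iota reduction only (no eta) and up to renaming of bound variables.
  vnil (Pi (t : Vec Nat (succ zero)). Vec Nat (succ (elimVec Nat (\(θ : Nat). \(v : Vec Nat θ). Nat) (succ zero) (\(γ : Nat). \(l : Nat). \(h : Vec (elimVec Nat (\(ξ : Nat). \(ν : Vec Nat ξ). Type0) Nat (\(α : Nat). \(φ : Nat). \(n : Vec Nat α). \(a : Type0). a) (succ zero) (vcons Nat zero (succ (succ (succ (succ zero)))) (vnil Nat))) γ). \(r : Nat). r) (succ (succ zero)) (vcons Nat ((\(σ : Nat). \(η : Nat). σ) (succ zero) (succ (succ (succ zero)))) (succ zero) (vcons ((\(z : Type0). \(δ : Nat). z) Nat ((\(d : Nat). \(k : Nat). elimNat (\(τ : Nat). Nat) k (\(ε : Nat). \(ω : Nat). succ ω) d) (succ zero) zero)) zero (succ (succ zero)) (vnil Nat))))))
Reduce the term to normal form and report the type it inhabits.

reduced normal form:
  vnil (Pi (t : Vec Nat (succ zero)). Vec Nat (succ (succ zero)))
the term's type:
  Vec (Pi (t : Vec Nat (succ zero)). Vec Nat (succ (succ zero))) zero
observation: the leftmost-outermost redex is an elimVec iota-redex, and normalization takes 11 steps.


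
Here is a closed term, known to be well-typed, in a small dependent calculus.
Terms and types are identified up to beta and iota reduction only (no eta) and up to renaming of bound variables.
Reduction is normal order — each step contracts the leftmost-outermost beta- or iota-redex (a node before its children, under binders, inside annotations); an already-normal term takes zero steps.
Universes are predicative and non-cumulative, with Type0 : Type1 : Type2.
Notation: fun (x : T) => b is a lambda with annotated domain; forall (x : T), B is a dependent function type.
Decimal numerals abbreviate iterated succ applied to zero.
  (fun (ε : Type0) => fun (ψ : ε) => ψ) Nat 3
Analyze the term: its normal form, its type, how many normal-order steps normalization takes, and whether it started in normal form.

normal form:
  3
type:
  Nat
steps to reach normal form (normal order): 2
term was already normal: no
first contracted redex: a beta-redex


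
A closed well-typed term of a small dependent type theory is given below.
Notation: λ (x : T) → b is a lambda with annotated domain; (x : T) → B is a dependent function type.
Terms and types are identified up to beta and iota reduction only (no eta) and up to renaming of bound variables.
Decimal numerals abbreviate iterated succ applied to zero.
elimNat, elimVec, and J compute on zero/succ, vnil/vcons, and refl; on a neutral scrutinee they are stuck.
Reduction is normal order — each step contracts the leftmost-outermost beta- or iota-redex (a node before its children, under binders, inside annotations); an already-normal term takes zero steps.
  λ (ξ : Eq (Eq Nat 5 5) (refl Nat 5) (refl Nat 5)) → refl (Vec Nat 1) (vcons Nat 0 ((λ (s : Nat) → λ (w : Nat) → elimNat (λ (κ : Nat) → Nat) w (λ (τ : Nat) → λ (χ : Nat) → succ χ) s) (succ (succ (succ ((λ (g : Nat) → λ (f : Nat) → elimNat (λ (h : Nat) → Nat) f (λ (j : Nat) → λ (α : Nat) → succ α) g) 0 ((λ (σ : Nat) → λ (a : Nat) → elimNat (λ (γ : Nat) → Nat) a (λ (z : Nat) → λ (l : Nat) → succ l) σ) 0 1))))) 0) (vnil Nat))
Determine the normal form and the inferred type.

resulting normal form:
  λ (ξ : Eq (Eq Nat 5 5) (refl Nat 5) (refl Nat 5)) → refl (Vec Nat 1) (vcons Nat 0 4 (vnil Nat))
the term's type:
  (ξ : Eq (Eq Nat 5 5) (refl Nat 5) (refl Nat 5)) → Eq (Vec Nat 1) (vcons Nat 0 4 (vnil Nat)) (vcons Nat 0 4 (vnil Nat))


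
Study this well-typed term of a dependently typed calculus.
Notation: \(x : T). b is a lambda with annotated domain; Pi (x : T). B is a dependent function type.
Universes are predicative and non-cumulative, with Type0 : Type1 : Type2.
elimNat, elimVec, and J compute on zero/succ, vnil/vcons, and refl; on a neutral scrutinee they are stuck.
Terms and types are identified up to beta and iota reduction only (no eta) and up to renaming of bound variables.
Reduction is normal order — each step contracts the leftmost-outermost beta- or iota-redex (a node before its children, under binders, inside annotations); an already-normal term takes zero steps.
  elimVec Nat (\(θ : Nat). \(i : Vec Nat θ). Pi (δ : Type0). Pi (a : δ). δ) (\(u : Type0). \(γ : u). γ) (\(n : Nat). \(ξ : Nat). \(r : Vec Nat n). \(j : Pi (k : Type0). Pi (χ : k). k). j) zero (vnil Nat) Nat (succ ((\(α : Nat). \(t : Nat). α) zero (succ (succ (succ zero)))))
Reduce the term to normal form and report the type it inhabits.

resulting normal form:
  succ zero
the term's type:
  Nat
observation: reduction starts at an elimVec iota-redex, and 5 normal-order steps reach the normal form.


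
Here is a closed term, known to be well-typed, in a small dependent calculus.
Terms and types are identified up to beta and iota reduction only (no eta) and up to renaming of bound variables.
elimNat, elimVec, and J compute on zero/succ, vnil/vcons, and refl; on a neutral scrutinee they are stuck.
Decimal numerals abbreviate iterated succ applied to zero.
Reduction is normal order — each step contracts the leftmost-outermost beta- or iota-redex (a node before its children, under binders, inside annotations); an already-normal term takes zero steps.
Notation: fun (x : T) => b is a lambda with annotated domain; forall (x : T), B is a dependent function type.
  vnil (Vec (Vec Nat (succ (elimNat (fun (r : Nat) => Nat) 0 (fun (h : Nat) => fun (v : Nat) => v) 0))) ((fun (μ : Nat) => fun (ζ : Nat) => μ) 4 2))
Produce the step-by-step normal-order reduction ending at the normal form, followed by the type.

reduction (normal order):
  vnil (Vec (Vec Nat (succ (elimNat (fun (r : Nat) => Nat) 0 (fun (h : Nat) => fun (v : Nat) => v) 0))) ((fun (μ : Nat) => fun (ζ : Nat) => μ) 4 2))
  ~> vnil (Vec (Vec Nat 1) ((fun (r : Nat) => fun (h : Nat) => r) 4 2))
  ~> vnil (Vec (Vec Nat 1) ((fun (r : Nat) => 4) 2))
  ~> vnil (Vec (Vec Nat 1) 4)
inferred type:
  Vec (Vec (Vec Nat 1) 4) 0


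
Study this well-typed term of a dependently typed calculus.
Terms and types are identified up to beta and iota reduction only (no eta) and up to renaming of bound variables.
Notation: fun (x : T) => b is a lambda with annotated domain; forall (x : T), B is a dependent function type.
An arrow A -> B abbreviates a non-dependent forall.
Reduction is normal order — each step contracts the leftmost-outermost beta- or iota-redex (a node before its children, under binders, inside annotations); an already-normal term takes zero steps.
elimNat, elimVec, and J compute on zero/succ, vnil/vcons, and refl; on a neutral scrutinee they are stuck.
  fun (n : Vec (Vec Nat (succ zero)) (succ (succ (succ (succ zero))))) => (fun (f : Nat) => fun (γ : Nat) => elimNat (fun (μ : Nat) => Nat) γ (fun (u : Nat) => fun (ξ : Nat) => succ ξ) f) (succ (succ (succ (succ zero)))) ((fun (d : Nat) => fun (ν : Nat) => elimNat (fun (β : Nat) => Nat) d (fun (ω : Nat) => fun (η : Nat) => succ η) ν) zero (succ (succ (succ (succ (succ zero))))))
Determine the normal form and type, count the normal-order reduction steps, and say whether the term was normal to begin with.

resulting normal form:
  fun (n : Vec (Vec Nat (succ zero)) (succ (succ (succ (succ zero))))) => succ (succ (succ (succ (succ (succ (succ (succ (succ zero))))))))
type:
  Vec (Vec Nat (succ zero)) (succ (succ (succ (succ zero)))) -> Nat
steps to reach normal form (normal order): 33
term was already normal: no
first contracted redex: a beta-redex


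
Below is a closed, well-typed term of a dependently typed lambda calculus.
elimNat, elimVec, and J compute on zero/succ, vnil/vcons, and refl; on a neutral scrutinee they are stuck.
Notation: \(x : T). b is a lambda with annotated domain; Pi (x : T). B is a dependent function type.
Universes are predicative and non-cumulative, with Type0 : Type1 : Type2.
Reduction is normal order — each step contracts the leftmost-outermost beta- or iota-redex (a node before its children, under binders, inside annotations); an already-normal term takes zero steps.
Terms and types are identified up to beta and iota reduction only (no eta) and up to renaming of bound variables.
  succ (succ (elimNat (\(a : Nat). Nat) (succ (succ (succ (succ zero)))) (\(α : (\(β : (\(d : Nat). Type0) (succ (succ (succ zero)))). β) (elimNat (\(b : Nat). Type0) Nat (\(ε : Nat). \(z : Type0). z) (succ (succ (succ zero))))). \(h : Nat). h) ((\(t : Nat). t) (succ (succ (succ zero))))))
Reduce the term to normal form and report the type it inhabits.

normal form:
  succ (succ (succ (succ (succ (succ zero)))))
the term's type:
  Nat
observation: the first redex contracted is a beta-redex; the normal form is reached in 22 normal-order steps.


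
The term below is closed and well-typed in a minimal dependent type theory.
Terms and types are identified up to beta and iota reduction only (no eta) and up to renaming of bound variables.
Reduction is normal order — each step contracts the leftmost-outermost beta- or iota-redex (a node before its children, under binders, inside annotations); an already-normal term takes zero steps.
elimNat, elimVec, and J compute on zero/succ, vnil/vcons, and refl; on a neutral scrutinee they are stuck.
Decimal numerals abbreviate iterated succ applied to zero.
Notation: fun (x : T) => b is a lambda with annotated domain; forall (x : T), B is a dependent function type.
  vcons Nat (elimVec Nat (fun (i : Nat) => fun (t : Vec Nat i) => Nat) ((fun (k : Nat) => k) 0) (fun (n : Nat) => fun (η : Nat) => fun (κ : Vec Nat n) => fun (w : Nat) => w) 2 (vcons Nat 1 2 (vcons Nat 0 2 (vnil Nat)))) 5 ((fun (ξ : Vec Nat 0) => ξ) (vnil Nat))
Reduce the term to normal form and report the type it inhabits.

resulting normal form:
  vcons Nat 0 5 (vnil Nat)
type:
  Vec Nat 1
observation: 13 normal-order steps separate the term from its normal form.
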